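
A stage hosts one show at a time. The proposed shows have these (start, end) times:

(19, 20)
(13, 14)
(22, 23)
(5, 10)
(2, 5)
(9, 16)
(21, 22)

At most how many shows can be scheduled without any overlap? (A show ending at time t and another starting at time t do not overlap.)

6

Sorted by end: (2,5)  (5,10)  (13,14)  (9,16)  (19,20)  (21,22)  (22,23)
take (2,5); take (5,10); take (13,14); take (19,20); take (21,22); take (22,23).
Selected 6 shows.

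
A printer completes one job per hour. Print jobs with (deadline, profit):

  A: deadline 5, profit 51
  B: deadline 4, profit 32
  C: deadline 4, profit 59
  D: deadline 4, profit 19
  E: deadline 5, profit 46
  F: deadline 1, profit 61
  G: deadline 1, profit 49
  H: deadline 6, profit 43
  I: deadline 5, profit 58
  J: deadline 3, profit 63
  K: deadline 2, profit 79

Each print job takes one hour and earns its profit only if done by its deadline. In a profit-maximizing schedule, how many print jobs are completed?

6

Sort by profit descending; place each in the latest free slot ≤ its deadline.
By profit: K(d2,79), J(d3,63), F(d1,61), C(d4,59), I(d5,58), A(d5,51), G(d1,49), E(d5,46), H(d6,43), B(d4,32), D(d4,19)
K→slot 2; J→slot 3; F→slot 1; C→slot 4; I→slot 5; A skipped; G skipped; E skipped; H→slot 6; B skipped; D skipped.
6 of 11 scheduled.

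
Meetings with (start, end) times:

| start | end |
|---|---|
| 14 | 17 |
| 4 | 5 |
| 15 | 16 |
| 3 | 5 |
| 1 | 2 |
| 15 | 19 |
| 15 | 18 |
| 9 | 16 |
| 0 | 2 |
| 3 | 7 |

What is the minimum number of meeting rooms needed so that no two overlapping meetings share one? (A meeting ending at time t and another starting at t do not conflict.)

Events (time:±→running): 0:+→1 1:+→2 2:-→1 2:-→0 3:+→1 3:+→2 4:+→3 5:-→2 5:-→1 7:-→0 9:+→1 14:+→2 15:+→3 15:+→4 15:+→5 … peak 5.

5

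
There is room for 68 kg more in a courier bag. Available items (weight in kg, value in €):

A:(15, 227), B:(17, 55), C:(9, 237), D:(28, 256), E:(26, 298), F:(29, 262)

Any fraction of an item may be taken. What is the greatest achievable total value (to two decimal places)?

926.57

Greedy by value/weight ratio, highest first.
Ratios (sorted): C 26.33, A 15.13, E 11.46, D 9.14, F 9.03, B 3.24
take C (9 @ 237); take A (15 @ 227); take E (26 @ 298); take 18/28 of D → 164.57. Capacity used 68/68.
Total value = 926.57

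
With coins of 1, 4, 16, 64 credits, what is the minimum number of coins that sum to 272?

5

Use the largest denomination that fits, subtract, and repeat.
272 − 4×64→16 − 1×16→0
Total coins = 4 + 1 = 5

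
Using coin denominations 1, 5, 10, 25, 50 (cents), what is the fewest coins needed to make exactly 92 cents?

92 − 1×50→42 − 1×25→17 − 1×10→7 − 1×5→2 − 2×1→0
Total coins = 1 + 1 + 1 + 1 + 2 = 6

6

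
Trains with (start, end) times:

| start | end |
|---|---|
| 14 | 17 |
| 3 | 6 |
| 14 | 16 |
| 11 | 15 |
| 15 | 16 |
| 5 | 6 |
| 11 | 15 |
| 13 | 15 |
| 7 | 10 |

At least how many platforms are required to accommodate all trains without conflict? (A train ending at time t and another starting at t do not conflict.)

5

The answer is the maximum number of intervals overlapping at any instant.
Events (time:±→running): 3:+→1 5:+→2 6:-→1 6:-→0 7:+→1 10:-→0 11:+→1 11:+→2 13:+→3 14:+→4 14:+→5 … peak 5.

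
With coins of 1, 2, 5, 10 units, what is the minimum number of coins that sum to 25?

3

25 = 2×10 + 1×5
Total coins = 2 + 1 = 3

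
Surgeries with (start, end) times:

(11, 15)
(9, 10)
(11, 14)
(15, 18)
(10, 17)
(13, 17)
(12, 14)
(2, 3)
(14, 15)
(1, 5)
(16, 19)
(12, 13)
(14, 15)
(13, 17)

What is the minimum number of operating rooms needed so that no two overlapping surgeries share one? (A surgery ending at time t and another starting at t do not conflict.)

Events (time:±→running): 1:+→1 2:+→2 3:-→1 5:-→0 9:+→1 10:-→0 10:+→1 11:+→2 11:+→3 12:+→4 12:+→5 13:-→4 13:+→5 13:+→6 … peak 6.

6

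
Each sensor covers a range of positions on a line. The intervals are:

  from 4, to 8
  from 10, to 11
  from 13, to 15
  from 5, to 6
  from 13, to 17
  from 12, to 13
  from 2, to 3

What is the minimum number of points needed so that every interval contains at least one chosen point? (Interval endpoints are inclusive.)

By right end: [2,3]  [5,6]  [4,8]  [10,11]  [12,13]  [13,15]  [13,17]
[2,3] uncovered → point at 3; [5,6] uncovered → point at 6; [10,11] uncovered → point at 11; [12,13] uncovered → point at 13.
Points: 3, 6, 11, 13 (4 total).

4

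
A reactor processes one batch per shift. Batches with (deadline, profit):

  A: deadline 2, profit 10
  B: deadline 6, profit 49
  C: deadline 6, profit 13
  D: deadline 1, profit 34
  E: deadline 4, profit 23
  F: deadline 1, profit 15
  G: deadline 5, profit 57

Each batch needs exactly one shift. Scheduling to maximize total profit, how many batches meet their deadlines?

Take jobs in profit order; each goes to the latest open slot no later than its deadline.
By profit: G(d5,57), B(d6,49), D(d1,34), E(d4,23), F(d1,15), C(d6,13), A(d2,10)
G→slot 5; B→slot 6; D→slot 1; E→slot 4; F skipped; C→slot 3; A→slot 2.
6 of 7 scheduled.

6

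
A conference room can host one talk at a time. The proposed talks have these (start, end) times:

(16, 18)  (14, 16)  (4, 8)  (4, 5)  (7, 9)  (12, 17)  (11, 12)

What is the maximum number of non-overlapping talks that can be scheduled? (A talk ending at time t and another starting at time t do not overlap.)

5

Greedy by earliest finish: after sorting by end time, pick each interval compatible with the last pick.
By end time: (4,5), (4,8), (7,9), (11,12), (14,16), (12,17), (16,18).
Pick (4,5); next start ≥ 5 → (7,9); next start ≥ 9 → (11,12); next start ≥ 12 → (14,16); next start ≥ 16 → (16,18).
Selected 5 talks.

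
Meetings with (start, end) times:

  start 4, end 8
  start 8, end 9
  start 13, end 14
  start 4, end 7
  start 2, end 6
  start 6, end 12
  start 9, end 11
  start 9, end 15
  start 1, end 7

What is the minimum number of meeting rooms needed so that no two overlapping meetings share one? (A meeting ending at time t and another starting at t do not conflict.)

The answer is the maximum number of intervals overlapping at any instant.
starts: [1, 2, 4, 4, 6, 8, 9, 9, 13]
ends:   [6, 7, 7, 8, 9, 11, 12, 14, 15]
s1→1 s2→2 s4→3 s4→4  — peak 4.

4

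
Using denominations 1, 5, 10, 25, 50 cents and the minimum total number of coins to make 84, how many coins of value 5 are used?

1

84 − 1×50→34 − 1×25→9 − 1×5→4 − 4×1→0
Count of 5: 1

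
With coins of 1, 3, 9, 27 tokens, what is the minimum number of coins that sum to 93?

5

93 = 3×27 + 1×9 + 1×3
Total coins = 3 + 1 + 1 = 5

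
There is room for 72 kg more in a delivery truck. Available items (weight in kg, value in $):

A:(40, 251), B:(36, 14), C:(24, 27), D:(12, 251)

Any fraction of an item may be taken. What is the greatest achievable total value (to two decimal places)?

Greedy by value/weight ratio, highest first.
Ratios (sorted): D 20.92, A 6.28, C 1.12, B 0.39
take D (12 @ 251); take A (40 @ 251); take 20/24 of C → 22.50. Capacity used 72/72.
Total value = 524.50

524.50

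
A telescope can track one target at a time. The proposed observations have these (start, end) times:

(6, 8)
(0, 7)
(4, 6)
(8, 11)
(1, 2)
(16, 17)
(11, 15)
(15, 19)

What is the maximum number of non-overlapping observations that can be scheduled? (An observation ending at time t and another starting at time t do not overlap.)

Sort by end time and greedily take each interval whose start is ≥ the last chosen end.
Sorted by end: (1,2)  (4,6)  (0,7)  (6,8)  (8,11)  (11,15)  (16,17)  (15,19)
take (1,2); take (4,6); take (6,8); take (8,11); take (11,15); take (16,17).
Selected 6 observations.

6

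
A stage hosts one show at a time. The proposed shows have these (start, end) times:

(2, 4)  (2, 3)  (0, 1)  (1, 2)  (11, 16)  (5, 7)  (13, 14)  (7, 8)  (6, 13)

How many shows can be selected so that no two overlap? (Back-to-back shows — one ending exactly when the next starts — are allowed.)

6

Sorted by end: (0,1)  (1,2)  (2,3)  (2,4)  (5,7)  (7,8)  (6,13)  (13,14)  (11,16)
take (0,1); take (1,2); take (2,3); skip (2,4); take (5,7); take (7,8); take (13,14).
Selected 6 shows.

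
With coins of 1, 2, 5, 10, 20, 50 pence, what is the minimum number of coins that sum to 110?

3

110 − 2×50→10 − 1×10→0
Total coins = 2 + 1 = 3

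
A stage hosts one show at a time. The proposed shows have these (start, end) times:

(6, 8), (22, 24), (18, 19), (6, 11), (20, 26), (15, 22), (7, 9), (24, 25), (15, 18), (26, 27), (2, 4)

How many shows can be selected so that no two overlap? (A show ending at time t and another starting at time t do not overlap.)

By end time: (2,4), (6,8), (7,9), (6,11), (15,18), (18,19), (15,22), (22,24), (24,25), (20,26), (26,27).
Pick (2,4); next start ≥ 4 → (6,8); next start ≥ 8 → (15,18); next start ≥ 18 → (18,19); next start ≥ 19 → (22,24); next start ≥ 24 → (24,25); next start ≥ 25 → (26,27).
Selected 7 shows.

7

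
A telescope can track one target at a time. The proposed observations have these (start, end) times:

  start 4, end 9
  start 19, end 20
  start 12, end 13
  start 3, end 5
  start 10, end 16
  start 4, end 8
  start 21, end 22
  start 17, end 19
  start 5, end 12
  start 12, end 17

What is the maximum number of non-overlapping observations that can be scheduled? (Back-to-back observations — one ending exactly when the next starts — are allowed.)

Greedy by earliest finish: after sorting by end time, pick each interval compatible with the last pick.
Sorted by end: (3,5)  (4,8)  (4,9)  (5,12)  (12,13)  (10,16)  (12,17)  (17,19)  (19,20)  (21,22)
take (3,5); skip (4,9); take (5,12); take (12,13); skip (12,17); take (17,19); take (19,20); take (21,22).
Selected 6 observations.

6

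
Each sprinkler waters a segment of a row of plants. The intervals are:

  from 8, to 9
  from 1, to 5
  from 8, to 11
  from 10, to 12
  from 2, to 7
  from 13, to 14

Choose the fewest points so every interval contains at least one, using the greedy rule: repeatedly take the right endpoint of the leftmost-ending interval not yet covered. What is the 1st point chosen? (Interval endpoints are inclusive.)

5

Process intervals by earliest right end; each time one isn't hit yet, stab at its right endpoint.
By right end: [1,5]  [2,7]  [8,9]  [8,11]  [10,12]  [13,14]
[1,5] uncovered → point at 5; [8,9] uncovered → point at 9; [10,12] uncovered → point at 12; [13,14] uncovered → point at 14.
Points: 5, 9, 12, 14 (4 total).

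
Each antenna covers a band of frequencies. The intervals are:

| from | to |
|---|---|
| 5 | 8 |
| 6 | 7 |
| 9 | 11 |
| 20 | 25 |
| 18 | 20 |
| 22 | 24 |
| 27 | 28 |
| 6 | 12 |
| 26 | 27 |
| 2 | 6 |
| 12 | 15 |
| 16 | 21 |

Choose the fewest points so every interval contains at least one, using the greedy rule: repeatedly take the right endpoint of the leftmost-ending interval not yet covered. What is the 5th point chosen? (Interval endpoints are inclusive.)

24

Process intervals by earliest right end; each time one isn't hit yet, stab at its right endpoint.
Sorted: [2,6] [6,7] [5,8] [9,11] [6,12] [12,15] [18,20] [16,21] [22,24] [20,25] [26,27] [27,28]
{[2,6],[6,7],[5,8]} hit by 6; {[9,11],[6,12]} hit by 11; {[12,15]} hit by 15; {[18,20],[16,21]} hit by 20; {[22,24],[20,25]} hit by 24; {[26,27],[27,28]} hit by 27.
Points: 6, 11, 15, 20, 24, 27 (6 total).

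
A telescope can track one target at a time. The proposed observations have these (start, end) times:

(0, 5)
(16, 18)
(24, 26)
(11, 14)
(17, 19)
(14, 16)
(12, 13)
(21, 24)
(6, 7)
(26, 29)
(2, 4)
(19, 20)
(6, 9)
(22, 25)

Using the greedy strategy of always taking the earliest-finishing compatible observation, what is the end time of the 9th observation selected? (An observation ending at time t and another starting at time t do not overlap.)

29

Greedy by earliest finish: after sorting by end time, pick each interval compatible with the last pick.
Sorted by end: (2,4)  (0,5)  (6,7)  (6,9)  (12,13)  (11,14)  (14,16)  (16,18)  (17,19)  (19,20)  (21,24)  (22,25)  (24,26)  (26,29)
take (2,4); take (6,7); take (12,13); take (14,16); take (16,18); take (19,20); take (21,24); skip (22,25); take (24,26); take (26,29).
Selected: (2,4) (6,7) (12,13) (14,16) (16,18) (19,20) (21,24) (24,26) (26,29)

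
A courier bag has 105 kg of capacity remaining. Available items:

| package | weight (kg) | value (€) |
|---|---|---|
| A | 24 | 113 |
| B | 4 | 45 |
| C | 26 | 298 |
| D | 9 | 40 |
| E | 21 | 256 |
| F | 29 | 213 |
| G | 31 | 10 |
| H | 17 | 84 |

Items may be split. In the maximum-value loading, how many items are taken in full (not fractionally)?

Order: E (256/21=12.19) > C (298/26=11.46) > B (45/4=11.25) > F (213/29=7.34) > H (84/17=4.94) > A (113/24=4.71) > D (40/9=4.44) > G (10/31=0.32)
Fill: take E (21 @ 256) → take C (26 @ 298) → take B (4 @ 45) → take F (29 @ 213) → take H (17 @ 84) → take 8/24 of A → 37.67; 105/105 used.
5 item(s) taken whole; one partial (take 8/24 of A).

5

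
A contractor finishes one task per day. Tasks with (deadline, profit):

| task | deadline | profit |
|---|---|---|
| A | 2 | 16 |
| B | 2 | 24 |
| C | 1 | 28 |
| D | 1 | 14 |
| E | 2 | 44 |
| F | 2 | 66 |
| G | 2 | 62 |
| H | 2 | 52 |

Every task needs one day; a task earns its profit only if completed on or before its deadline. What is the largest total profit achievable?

128

Take jobs in profit order; each goes to the latest open slot no later than its deadline.
Profit order: F=66 G=62 H=52 E=44 C=28 B=24 A=16 D=14
Assign: F→slot 2, G→slot 1, H skipped, E skipped, C skipped, B skipped, A skipped, D skipped.
Slots: [1:G] [2:F]
Profit = 62 + 66 = 128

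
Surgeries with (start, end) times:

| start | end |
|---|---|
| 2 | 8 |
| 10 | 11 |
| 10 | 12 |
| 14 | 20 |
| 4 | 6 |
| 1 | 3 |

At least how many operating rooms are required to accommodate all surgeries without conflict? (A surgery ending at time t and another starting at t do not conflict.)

Events (time:±→running): 1:+→1 2:+→2 … peak 2.

2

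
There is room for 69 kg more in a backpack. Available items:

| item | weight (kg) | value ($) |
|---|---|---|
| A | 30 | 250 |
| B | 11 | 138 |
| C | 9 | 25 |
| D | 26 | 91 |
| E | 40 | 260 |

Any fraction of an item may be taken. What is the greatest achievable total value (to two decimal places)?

Greedy by value/weight ratio, highest first.
Order: B (138/11=12.55) > A (250/30=8.33) > E (260/40=6.50) > D (91/26=3.50) > C (25/9=2.78)
Fill: take B (11 @ 138) → take A (30 @ 250) → take 28/40 of E → 182.00; 69/69 used.
Total value = 570.00

570.00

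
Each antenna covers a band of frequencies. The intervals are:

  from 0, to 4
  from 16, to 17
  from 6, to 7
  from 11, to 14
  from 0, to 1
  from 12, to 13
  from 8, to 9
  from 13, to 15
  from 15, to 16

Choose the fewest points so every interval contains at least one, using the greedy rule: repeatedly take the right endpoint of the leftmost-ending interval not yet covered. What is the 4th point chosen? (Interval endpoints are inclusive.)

By right end: [0,1]  [0,4]  [6,7]  [8,9]  [12,13]  [11,14]  [13,15]  [15,16]  [16,17]
[0,1] uncovered → point at 1; [6,7] uncovered → point at 7; [8,9] uncovered → point at 9; [12,13] uncovered → point at 13; [15,16] uncovered → point at 16.
Points: 1, 7, 9, 13, 16 (5 total).

13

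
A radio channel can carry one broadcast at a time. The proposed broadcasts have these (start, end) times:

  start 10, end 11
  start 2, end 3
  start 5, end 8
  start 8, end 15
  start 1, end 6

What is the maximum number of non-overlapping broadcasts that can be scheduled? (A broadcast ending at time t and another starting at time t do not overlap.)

By end time: (2,3), (1,6), (5,8), (10,11), (8,15).
Pick (2,3); next start ≥ 3 → (5,8); next start ≥ 8 → (10,11).
Selected 3 broadcasts.

3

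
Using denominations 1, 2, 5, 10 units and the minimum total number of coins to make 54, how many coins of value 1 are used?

0

Use the largest denomination that fits, subtract, and repeat.
54 = 5×10 + 2×2
Count of 1: 0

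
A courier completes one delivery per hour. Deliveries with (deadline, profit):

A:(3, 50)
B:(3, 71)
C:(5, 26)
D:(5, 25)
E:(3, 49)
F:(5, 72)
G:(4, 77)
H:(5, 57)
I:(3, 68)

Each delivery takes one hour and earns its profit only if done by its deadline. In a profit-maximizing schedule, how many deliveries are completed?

Profit order: G=77 F=72 B=71 I=68 H=57 A=50 E=49 C=26 D=25
Assign: G→slot 4, F→slot 5, B→slot 3, I→slot 2, H→slot 1, A skipped, E skipped, C skipped, D skipped.
Slots: [1:H] [2:I] [3:B] [4:G] [5:F]
5 of 9 scheduled.

5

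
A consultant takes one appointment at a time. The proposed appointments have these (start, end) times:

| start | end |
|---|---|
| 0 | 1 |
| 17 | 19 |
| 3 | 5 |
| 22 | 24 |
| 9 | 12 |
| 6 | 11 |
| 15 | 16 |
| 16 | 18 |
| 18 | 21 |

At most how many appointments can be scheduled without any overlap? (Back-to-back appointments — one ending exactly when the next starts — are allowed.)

7

Greedy by earliest finish: after sorting by end time, pick each interval compatible with the last pick.
Sorted by end: (0,1)  (3,5)  (6,11)  (9,12)  (15,16)  (16,18)  (17,19)  (18,21)  (22,24)
take (0,1); take (3,5); take (6,11); take (15,16); take (16,18); take (18,21); take (22,24).
Selected 7 appointments.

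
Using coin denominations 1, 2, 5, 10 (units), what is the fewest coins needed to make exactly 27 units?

4

27 − 2×10→7 − 1×5→2 − 1×2→0
Total coins = 2 + 1 + 1 = 4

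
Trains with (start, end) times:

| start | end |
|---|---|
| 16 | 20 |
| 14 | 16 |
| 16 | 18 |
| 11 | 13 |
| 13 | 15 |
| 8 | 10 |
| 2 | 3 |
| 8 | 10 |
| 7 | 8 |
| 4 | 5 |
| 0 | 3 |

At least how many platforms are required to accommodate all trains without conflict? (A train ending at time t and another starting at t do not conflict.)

Events (time:±→running): 0:+→1 2:+→2 … peak 2.

2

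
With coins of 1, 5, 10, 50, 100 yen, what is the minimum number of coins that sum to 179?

9

179 = 1×100 + 1×50 + 2×10 + 1×5 + 4×1
Total coins = 1 + 1 + 2 + 1 + 4 = 9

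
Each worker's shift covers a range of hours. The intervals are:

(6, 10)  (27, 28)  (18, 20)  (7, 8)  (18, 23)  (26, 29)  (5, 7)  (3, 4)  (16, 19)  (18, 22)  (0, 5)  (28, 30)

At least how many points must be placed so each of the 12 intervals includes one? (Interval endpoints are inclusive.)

Sort by right endpoint; whenever an interval is uncovered, place a point at its right end.
Sorted: [3,4] [0,5] [5,7] [7,8] [6,10] [16,19] [18,20] [18,22] [18,23] [27,28] [26,29] [28,30]
{[3,4],[0,5]} hit by 4; {[5,7],[7,8],[6,10]} hit by 7; {[16,19],[18,20],[18,22],[18,23]} hit by 19; {[27,28],[26,29],[28,30]} hit by 28.
Points: 4, 7, 19, 28 (4 total).

4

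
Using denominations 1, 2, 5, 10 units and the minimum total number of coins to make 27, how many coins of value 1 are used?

0

27 − 2×10→7 − 1×5→2 − 1×2→0
Count of 1: 0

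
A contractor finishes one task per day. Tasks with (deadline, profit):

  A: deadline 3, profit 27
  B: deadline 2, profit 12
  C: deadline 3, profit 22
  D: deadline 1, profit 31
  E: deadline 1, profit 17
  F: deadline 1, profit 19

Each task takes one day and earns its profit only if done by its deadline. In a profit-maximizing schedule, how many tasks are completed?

By profit: D(d1,31), A(d3,27), C(d3,22), F(d1,19), E(d1,17), B(d2,12)
D→slot 1; A→slot 3; C→slot 2; F skipped; E skipped; B skipped.
3 of 6 scheduled.

3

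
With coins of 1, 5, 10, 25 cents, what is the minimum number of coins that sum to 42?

5

Greedy: take as many of the largest coin as possible, then repeat with the remainder.
42 = 1×25 + 1×10 + 1×5 + 2×1
Total coins = 1 + 1 + 1 + 2 = 5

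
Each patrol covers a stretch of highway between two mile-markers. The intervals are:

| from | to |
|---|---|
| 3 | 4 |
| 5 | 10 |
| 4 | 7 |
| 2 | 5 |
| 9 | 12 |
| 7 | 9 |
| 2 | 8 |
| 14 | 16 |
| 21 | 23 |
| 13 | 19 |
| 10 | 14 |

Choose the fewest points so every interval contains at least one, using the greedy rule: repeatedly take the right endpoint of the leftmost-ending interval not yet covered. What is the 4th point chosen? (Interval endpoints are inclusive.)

23

Sort by right endpoint; whenever an interval is uncovered, place a point at its right end.
Sorted: [3,4] [2,5] [4,7] [2,8] [7,9] [5,10] [9,12] [10,14] [14,16] [13,19] [21,23]
{[3,4],[2,5],[4,7],[2,8]} hit by 4; {[7,9],[5,10],[9,12]} hit by 9; {[10,14],[14,16],[13,19]} hit by 14; {[21,23]} hit by 23.
Points: 4, 9, 14, 23 (4 total).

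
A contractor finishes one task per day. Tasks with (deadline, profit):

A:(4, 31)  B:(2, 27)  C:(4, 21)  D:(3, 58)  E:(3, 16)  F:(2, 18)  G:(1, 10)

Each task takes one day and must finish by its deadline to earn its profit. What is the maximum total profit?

137

Sort by profit descending; place each in the latest free slot ≤ its deadline.
By profit: D(d3,58), A(d4,31), B(d2,27), C(d4,21), F(d2,18), E(d3,16), G(d1,10)
D→slot 3; A→slot 4; B→slot 2; C→slot 1; F skipped; E skipped; G skipped.
Profit = 21 + 27 + 58 + 31 = 137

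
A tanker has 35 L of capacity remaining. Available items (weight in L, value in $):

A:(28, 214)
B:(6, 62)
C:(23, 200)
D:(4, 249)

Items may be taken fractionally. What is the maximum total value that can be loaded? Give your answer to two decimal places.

Sort by value per unit weight and fill in that order.
Ratios (sorted): D 62.25, B 10.33, C 8.70, A 7.64
take D (4 @ 249); take B (6 @ 62); take C (23 @ 200); take 2/28 of A → 15.29. Capacity used 35/35.
Total value = 526.29

526.29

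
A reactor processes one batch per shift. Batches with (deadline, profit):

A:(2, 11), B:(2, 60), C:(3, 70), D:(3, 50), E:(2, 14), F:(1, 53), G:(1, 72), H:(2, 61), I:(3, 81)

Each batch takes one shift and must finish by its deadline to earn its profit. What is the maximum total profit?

Take jobs in profit order; each goes to the latest open slot no later than its deadline.
By profit: I(d3,81), G(d1,72), C(d3,70), H(d2,61), B(d2,60), F(d1,53), D(d3,50), E(d2,14), A(d2,11)
I→slot 3; G→slot 1; C→slot 2; H skipped; B skipped; F skipped; D skipped; E skipped; A skipped.
Profit = 72 + 70 + 81 = 223

223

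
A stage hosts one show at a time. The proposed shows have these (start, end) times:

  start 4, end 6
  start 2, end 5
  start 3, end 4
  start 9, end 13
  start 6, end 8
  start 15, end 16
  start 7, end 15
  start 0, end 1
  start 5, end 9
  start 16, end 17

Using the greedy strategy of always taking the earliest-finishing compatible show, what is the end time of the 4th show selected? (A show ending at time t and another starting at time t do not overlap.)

Sort by end time and greedily take each interval whose start is ≥ the last chosen end.
By end time: (0,1), (3,4), (2,5), (4,6), (6,8), (5,9), (9,13), (7,15), (15,16), (16,17).
Pick (0,1); next start ≥ 1 → (3,4); next start ≥ 4 → (4,6); next start ≥ 6 → (6,8); next start ≥ 8 → (9,13); next start ≥ 13 → (15,16); next start ≥ 16 → (16,17).
Selected: (0,1) (3,4) (4,6) (6,8) (9,13) (15,16) (16,17)

8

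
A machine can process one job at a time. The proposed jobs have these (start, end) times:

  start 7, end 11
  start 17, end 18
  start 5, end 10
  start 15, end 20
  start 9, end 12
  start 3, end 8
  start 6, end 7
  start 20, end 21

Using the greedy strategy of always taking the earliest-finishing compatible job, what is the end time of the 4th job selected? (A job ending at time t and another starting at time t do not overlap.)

Sort by end time and greedily take each interval whose start is ≥ the last chosen end.
By end time: (6,7), (3,8), (5,10), (7,11), (9,12), (17,18), (15,20), (20,21).
Pick (6,7); next start ≥ 7 → (7,11); next start ≥ 11 → (17,18); next start ≥ 18 → (20,21).
Selected: (6,7) (7,11) (17,18) (20,21)

21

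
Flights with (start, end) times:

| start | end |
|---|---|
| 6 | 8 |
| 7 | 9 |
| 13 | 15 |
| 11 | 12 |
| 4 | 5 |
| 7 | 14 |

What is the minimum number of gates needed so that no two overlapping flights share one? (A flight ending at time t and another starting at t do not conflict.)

The answer is the maximum number of intervals overlapping at any instant.
starts: [4, 6, 7, 7, 11, 13]
ends:   [5, 8, 9, 12, 14, 15]
s4→1 e5→0 s6→1 s7→2 s7→3  — peak 3.

3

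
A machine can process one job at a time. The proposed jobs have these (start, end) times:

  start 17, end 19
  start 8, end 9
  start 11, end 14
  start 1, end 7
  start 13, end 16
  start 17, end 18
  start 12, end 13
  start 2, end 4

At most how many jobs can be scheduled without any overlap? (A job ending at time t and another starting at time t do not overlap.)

By end time: (2,4), (1,7), (8,9), (12,13), (11,14), (13,16), (17,18), (17,19).
Pick (2,4); next start ≥ 4 → (8,9); next start ≥ 9 → (12,13); next start ≥ 13 → (13,16); next start ≥ 16 → (17,18).
Selected 5 jobs.

5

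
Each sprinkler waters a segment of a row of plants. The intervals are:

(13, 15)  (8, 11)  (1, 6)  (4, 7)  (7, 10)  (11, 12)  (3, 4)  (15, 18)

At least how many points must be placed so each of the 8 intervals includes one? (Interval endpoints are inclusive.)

4

By right end: [3,4]  [1,6]  [4,7]  [7,10]  [8,11]  [11,12]  [13,15]  [15,18]
[3,4] uncovered → point at 4; [7,10] uncovered → point at 10; [11,12] uncovered → point at 12; [13,15] uncovered → point at 15.
Points: 4, 10, 12, 15 (4 total).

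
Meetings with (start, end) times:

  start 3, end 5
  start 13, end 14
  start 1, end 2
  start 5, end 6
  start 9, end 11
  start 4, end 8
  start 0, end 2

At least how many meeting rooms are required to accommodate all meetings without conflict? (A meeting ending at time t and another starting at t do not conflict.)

2

Count concurrent intervals with a sweep; the peak is the room count.
Events (time:±→running): 0:+→1 1:+→2 … peak 2.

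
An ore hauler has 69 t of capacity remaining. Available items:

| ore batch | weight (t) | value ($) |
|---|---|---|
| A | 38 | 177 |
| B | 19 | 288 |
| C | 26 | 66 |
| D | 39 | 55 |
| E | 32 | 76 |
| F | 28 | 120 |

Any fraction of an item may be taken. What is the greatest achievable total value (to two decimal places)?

Sort by value per unit weight and fill in that order.
Order: B (288/19=15.16) > A (177/38=4.66) > F (120/28=4.29) > C (66/26=2.54) > E (76/32=2.38) > D (55/39=1.41)
Fill: take B (19 @ 288) → take A (38 @ 177) → take 12/28 of F → 51.43; 69/69 used.
Total value = 516.43

516.43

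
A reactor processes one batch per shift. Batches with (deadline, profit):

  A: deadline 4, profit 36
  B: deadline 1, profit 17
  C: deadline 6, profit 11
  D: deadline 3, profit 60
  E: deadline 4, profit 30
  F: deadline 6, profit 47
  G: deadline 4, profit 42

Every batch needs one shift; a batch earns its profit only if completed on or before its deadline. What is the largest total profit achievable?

226

Sort by profit descending; place each in the latest free slot ≤ its deadline.
By profit: D(d3,60), F(d6,47), G(d4,42), A(d4,36), E(d4,30), B(d1,17), C(d6,11)
D→slot 3; F→slot 6; G→slot 4; A→slot 2; E→slot 1; B skipped; C→slot 5.
Profit = 30 + 36 + 60 + 42 + 11 + 47 = 226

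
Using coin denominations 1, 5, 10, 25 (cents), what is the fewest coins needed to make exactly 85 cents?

Greedy: take as many of the largest coin as possible, then repeat with the remainder.
85 − 3×25→10 − 1×10→0
Total coins = 3 + 1 = 4

4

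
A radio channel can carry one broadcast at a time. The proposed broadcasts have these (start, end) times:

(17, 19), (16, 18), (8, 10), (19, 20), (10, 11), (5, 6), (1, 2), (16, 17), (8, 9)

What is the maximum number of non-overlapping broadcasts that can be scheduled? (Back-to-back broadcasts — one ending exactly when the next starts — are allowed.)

Order by finish time; keep every interval that doesn't clash with the previous kept one.
By end time: (1,2), (5,6), (8,9), (8,10), (10,11), (16,17), (16,18), (17,19), (19,20).
Pick (1,2); next start ≥ 2 → (5,6); next start ≥ 6 → (8,9); next start ≥ 9 → (10,11); next start ≥ 11 → (16,17); next start ≥ 17 → (17,19); next start ≥ 19 → (19,20).
Selected 7 broadcasts.

7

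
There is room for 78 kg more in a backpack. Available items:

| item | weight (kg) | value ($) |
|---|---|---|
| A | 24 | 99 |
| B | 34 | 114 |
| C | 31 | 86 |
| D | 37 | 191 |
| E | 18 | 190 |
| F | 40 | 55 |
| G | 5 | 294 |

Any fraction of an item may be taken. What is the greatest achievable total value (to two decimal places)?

749.25

Order: G (294/5=58.80) > E (190/18=10.56) > D (191/37=5.16) > A (99/24=4.12) > B (114/34=3.35) > C (86/31=2.77) > F (55/40=1.38)
Fill: take G (5 @ 294) → take E (18 @ 190) → take D (37 @ 191) → take 18/24 of A → 74.25; 78/78 used.
Total value = 749.25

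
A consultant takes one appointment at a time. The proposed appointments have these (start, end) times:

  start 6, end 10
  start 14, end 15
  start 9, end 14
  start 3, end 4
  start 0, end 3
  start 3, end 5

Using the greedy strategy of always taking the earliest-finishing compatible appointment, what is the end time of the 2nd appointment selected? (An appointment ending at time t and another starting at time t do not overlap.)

Greedy by earliest finish: after sorting by end time, pick each interval compatible with the last pick.
By end time: (0,3), (3,4), (3,5), (6,10), (9,14), (14,15).
Pick (0,3); next start ≥ 3 → (3,4); next start ≥ 4 → (6,10); next start ≥ 10 → (14,15).
Selected: (0,3) (3,4) (6,10) (14,15)

4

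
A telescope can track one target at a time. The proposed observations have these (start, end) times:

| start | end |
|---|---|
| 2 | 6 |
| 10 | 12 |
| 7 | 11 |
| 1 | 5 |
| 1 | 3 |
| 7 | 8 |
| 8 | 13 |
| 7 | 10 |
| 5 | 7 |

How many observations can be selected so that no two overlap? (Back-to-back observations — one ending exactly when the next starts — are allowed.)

4

By end time: (1,3), (1,5), (2,6), (5,7), (7,8), (7,10), (7,11), (10,12), (8,13).
Pick (1,3); next start ≥ 3 → (5,7); next start ≥ 7 → (7,8); next start ≥ 8 → (10,12).
Selected 4 observations.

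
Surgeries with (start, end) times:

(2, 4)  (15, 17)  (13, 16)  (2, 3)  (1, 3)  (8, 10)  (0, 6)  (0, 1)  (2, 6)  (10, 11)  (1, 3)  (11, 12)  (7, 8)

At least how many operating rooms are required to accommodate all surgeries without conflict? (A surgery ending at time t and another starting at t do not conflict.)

Count concurrent intervals with a sweep; the peak is the room count.
Events (time:±→running): 0:+→1 0:+→2 1:-→1 1:+→2 1:+→3 2:+→4 2:+→5 2:+→6 … peak 6.

6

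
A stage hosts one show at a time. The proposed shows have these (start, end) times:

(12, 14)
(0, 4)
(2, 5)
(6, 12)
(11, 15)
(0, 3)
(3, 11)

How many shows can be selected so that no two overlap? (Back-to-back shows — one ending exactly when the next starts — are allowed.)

3

Sorted by end: (0,3)  (0,4)  (2,5)  (3,11)  (6,12)  (12,14)  (11,15)
take (0,3); skip (2,5); take (3,11); skip (6,12); take (12,14).
Selected 3 shows.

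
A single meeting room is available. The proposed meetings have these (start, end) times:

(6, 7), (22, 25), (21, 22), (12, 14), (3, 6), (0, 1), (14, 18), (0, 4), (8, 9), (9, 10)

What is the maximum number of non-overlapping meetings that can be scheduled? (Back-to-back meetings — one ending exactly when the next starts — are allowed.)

Order by finish time; keep every interval that doesn't clash with the previous kept one.
Sorted by end: (0,1)  (0,4)  (3,6)  (6,7)  (8,9)  (9,10)  (12,14)  (14,18)  (21,22)  (22,25)
take (0,1); skip (0,4); take (3,6); take (6,7); take (8,9); take (9,10); take (12,14); take (14,18); take (21,22); take (22,25).
Selected 9 meetings.

9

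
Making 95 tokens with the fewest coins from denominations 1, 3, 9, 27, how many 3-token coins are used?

Greedy: take as many of the largest coin as possible, then repeat with the remainder.
95 = 3×27 + 1×9 + 1×3 + 2×1
Count of 3: 1

1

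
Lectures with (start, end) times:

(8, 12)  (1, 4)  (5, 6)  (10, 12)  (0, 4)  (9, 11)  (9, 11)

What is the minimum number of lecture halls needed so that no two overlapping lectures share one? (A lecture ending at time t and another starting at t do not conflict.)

starts: [0, 1, 5, 8, 9, 9, 10]
ends:   [4, 4, 6, 11, 11, 12, 12]
s0→1 s1→2 e4→1 e4→0 s5→1 e6→0 s8→1 s9→2 s9→3 s10→4  — peak 4.

4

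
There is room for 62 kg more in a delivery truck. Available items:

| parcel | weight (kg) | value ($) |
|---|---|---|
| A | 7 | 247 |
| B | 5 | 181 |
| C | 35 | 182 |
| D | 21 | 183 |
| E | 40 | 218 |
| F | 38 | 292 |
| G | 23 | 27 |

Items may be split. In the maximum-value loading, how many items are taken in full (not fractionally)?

Greedy by value/weight ratio, highest first.
Ratios (sorted): B 36.20, A 35.29, D 8.71, F 7.68, E 5.45, C 5.20, G 1.17
take B (5 @ 181); take A (7 @ 247); take D (21 @ 183); take 29/38 of F → 222.84. Capacity used 62/62.
3 item(s) taken whole; one partial (take 29/38 of F).

3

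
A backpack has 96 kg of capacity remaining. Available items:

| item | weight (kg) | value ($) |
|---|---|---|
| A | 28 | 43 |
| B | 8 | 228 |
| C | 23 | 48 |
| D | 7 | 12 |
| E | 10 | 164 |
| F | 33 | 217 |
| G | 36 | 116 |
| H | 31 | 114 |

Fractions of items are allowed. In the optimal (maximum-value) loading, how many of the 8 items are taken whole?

4

Sort by value per unit weight and fill in that order.
Order: B (228/8=28.50) > E (164/10=16.40) > F (217/33=6.58) > H (114/31=3.68) > G (116/36=3.22) > C (48/23=2.09) > D (12/7=1.71) > A (43/28=1.54)
Fill: take B (8 @ 228) → take E (10 @ 164) → take F (33 @ 217) → take H (31 @ 114) → take 14/36 of G → 45.11; 96/96 used.
4 item(s) taken whole; one partial (take 14/36 of G).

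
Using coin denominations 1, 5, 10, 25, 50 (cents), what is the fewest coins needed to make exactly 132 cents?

Greedy: take as many of the largest coin as possible, then repeat with the remainder.
132 − 2×50→32 − 1×25→7 − 1×5→2 − 2×1→0
Total coins = 2 + 1 + 1 + 2 = 6

6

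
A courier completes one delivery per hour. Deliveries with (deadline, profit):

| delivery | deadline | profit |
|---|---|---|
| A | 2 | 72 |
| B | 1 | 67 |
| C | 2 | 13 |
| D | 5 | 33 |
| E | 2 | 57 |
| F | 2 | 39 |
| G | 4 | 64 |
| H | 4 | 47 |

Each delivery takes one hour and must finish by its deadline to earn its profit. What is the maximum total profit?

By profit: A(d2,72), B(d1,67), G(d4,64), E(d2,57), H(d4,47), F(d2,39), D(d5,33), C(d2,13)
A→slot 2; B→slot 1; G→slot 4; E skipped; H→slot 3; F skipped; D→slot 5; C skipped.
Profit = 67 + 72 + 47 + 64 + 33 = 283

283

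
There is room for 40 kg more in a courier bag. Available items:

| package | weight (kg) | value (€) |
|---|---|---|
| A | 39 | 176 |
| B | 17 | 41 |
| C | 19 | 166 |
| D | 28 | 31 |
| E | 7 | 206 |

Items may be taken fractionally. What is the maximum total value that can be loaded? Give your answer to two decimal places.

435.18

Greedy by value/weight ratio, highest first.
Order: E (206/7=29.43) > C (166/19=8.74) > A (176/39=4.51) > B (41/17=2.41) > D (31/28=1.11)
Fill: take E (7 @ 206) → take C (19 @ 166) → take 14/39 of A → 63.18; 40/40 used.
Total value = 435.18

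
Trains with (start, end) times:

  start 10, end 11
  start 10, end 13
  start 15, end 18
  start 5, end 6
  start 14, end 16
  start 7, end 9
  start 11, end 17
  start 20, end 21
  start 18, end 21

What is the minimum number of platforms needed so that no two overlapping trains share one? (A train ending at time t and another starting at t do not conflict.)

3

The answer is the maximum number of intervals overlapping at any instant.
starts: [5, 7, 10, 10, 11, 14, 15, 18, 20]
ends:   [6, 9, 11, 13, 16, 17, 18, 21, 21]
s5→1 e6→0 s7→1 e9→0 s10→1 s10→2 e11→1 s11→2 e13→1 s14→2 s15→3  — peak 3.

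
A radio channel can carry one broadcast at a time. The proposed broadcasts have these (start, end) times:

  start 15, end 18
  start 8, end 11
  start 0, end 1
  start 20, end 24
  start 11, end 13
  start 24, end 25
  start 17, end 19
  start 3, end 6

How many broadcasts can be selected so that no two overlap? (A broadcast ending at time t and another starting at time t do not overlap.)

Greedy by earliest finish: after sorting by end time, pick each interval compatible with the last pick.
By end time: (0,1), (3,6), (8,11), (11,13), (15,18), (17,19), (20,24), (24,25).
Pick (0,1); next start ≥ 1 → (3,6); next start ≥ 6 → (8,11); next start ≥ 11 → (11,13); next start ≥ 13 → (15,18); next start ≥ 18 → (20,24); next start ≥ 24 → (24,25).
Selected 7 broadcasts.

7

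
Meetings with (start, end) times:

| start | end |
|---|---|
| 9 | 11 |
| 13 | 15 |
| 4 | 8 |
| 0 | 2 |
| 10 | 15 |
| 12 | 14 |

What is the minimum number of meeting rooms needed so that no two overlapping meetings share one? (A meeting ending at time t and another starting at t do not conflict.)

3

Count concurrent intervals with a sweep; the peak is the room count.
Events (time:±→running): 0:+→1 2:-→0 4:+→1 8:-→0 9:+→1 10:+→2 11:-→1 12:+→2 13:+→3 … peak 3.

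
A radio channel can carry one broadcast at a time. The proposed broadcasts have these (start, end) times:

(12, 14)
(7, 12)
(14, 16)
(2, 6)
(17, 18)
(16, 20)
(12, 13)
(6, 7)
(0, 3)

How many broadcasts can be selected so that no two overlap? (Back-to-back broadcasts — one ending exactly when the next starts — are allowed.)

6

Sort by end time and greedily take each interval whose start is ≥ the last chosen end.
By end time: (0,3), (2,6), (6,7), (7,12), (12,13), (12,14), (14,16), (17,18), (16,20).
Pick (0,3); next start ≥ 3 → (6,7); next start ≥ 7 → (7,12); next start ≥ 12 → (12,13); next start ≥ 13 → (14,16); next start ≥ 16 → (17,18).
Selected 6 broadcasts.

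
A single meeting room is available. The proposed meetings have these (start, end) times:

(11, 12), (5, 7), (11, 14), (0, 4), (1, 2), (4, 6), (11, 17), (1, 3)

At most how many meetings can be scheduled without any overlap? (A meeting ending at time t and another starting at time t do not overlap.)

Sorted by end: (1,2)  (1,3)  (0,4)  (4,6)  (5,7)  (11,12)  (11,14)  (11,17)
take (1,2); skip (1,3); take (4,6); take (11,12).
Selected 3 meetings.

3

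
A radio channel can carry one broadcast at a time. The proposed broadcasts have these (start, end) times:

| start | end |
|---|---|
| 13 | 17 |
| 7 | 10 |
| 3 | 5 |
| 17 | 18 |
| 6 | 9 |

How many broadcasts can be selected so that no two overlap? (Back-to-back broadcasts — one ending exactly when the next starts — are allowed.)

Greedy by earliest finish: after sorting by end time, pick each interval compatible with the last pick.
Sorted by end: (3,5)  (6,9)  (7,10)  (13,17)  (17,18)
take (3,5); take (6,9); take (13,17); take (17,18).
Selected 4 broadcasts.

4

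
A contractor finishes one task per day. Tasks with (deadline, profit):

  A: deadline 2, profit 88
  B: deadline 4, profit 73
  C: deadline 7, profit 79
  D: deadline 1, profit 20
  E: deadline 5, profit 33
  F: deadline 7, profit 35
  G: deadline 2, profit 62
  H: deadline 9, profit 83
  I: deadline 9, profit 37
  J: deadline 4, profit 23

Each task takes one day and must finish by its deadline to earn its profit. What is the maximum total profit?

513

Take jobs in profit order; each goes to the latest open slot no later than its deadline.
By profit: A(d2,88), H(d9,83), C(d7,79), B(d4,73), G(d2,62), I(d9,37), F(d7,35), E(d5,33), J(d4,23), D(d1,20)
A→slot 2; H→slot 9; C→slot 7; B→slot 4; G→slot 1; I→slot 8; F→slot 6; E→slot 5; J→slot 3; D skipped.
Profit = 62 + 88 + 23 + 73 + 33 + 35 + 79 + 37 + 83 = 513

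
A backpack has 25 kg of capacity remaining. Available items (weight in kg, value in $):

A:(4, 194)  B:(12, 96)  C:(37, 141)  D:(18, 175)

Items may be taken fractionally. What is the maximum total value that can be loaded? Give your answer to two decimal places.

393.00

Order: A (194/4=48.50) > D (175/18=9.72) > B (96/12=8.00) > C (141/37=3.81)
Fill: take A (4 @ 194) → take D (18 @ 175) → take 3/12 of B → 24.00; 25/25 used.
Total value = 393.00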